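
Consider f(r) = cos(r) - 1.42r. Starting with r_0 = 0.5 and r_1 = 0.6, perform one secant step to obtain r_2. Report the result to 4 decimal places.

0.5863

f(0.5) = 0.167583, f(0.6) = -0.026664
r_2 = 0.600000 − (-0.026664)·(0.600000 − 0.500000) / (-0.026664 − 0.167583) = 0.600000 − (-0.002666)/(-0.194247) = 0.586273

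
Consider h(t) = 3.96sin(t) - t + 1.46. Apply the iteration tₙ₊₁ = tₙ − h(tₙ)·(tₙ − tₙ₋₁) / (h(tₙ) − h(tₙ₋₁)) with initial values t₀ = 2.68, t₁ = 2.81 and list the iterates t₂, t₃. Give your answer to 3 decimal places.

2.797, 2.797

h(2.68) = 0.54368, h(2.81) = -0.06082
t₂ = 2.81000 − (-0.06082)·(2.81000 − 2.68000) / (-0.06082 − 0.54368) = 2.81000 − (-0.00791)/(-0.60451) = 2.79692
h(2.79692) = 0.00112
t₃ = 2.79692 − 0.00112·(2.79692 − 2.81000) / (0.00112 − (-0.06082)) = 2.79692 − (-0.00001)/(0.06195) = 2.79716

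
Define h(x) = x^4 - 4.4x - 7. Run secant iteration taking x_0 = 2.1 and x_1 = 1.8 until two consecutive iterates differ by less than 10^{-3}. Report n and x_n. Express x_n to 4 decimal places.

h(2.1) = 3.208100, h(1.8) = -4.422400
x_2 = 1.800000 − (-4.422400)·(-0.300000)/(-7.630500) = 1.973871;  |Δ| = 0.173871
h(1.973871) = -0.504926
x_3 = 1.973871 − (-0.504926)·(0.173871)/(3.917474) = 1.996281;  |Δ| = 0.022410
h(1.996281) = 0.097687
x_4 = 1.996281 − 0.097687·(0.022410)/(0.602613) = 1.992648;  |Δ| = 0.003633
h(1.992648) = -0.001617
x_5 = 1.992648 − (-0.001617)·(-0.003633)/(-0.099304) = 1.992707;  |Δ| = 0.000059
|x_5 − x_4| = 0.000059 < 10^{-3}

n = 5, x_n = 1.9927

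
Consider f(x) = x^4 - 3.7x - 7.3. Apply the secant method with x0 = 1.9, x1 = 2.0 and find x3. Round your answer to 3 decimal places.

1.952

f(1.9) = -1.29790, f(2.0) = 1.30000
x2 = 2.00000 − 1.30000·(2.00000 − 1.90000) / (1.30000 − (-1.29790)) = 2.00000 − (0.13000)/(2.59790) = 1.94996
f(1.94996) = -0.05704
x3 = 1.94996 − (-0.05704)·(1.94996 − 2.00000) / (-0.05704 − 1.30000) = 1.94996 − (0.00285)/(-1.35704) = 1.95206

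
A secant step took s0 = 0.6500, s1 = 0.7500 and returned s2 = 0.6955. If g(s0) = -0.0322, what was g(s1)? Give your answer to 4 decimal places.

0.0386

The secant line through (0.6500, -0.0322) and (0.7500, g(s1)) crosses zero at s2 = 0.6955.
So (0.6500, -0.0322), (0.7500, g(s1)), (0.6955, 0) are collinear:
g(s1) = -0.0322 · (0.7500 − 0.6955) / (0.6500 − 0.6955) = -0.0322 · (0.054500)/(-0.045500) = 0.038569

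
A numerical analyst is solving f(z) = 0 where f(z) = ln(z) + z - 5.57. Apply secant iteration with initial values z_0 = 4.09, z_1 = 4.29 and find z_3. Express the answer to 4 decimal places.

f(4.09) = -0.071455, f(4.29) = 0.176287
z_2 = 4.290000 − 0.176287·(4.290000 − 4.090000) / (0.176287 − (-0.071455)) = 4.290000 − (0.035257)/(0.247742) = 4.147685
f(4.147685) = 0.000235
z_3 = 4.147685 − 0.000235·(4.147685 − 4.290000) / (0.000235 − 0.176287) = 4.147685 − (-0.000034)/(-0.176051) = 4.147495

4.1475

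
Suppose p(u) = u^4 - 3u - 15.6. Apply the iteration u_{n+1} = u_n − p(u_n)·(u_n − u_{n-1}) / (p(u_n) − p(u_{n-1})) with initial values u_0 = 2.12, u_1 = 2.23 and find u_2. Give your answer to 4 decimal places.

2.1661

p(2.12) = -1.760369, p(2.23) = 2.439734
u_2 = 2.230000 − 2.439734·(2.230000 − 2.120000) / (2.439734 − (-1.760369)) = 2.230000 − (0.268371)/(4.200103) = 2.166104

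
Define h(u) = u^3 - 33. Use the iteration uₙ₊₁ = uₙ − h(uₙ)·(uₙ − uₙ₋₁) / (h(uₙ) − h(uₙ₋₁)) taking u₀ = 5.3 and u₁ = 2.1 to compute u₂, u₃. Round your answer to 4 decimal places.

2.6441, 3.5002

h(5.3) = 115.877000, h(2.1) = -23.739000
u₂ = 2.100000 − (-23.739000)·(2.100000 − 5.300000) / (-23.739000 − 115.877000) = 2.100000 − (75.964800)/(-139.616000) = 2.644098
h(2.644098) = -14.514437
u₃ = 2.644098 − (-14.514437)·(2.644098 − 2.100000) / (-14.514437 − (-23.739000)) = 2.644098 − (-7.897277)/(9.224563) = 3.500212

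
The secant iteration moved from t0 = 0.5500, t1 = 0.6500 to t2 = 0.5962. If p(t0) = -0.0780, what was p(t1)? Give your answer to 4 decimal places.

0.0908

The secant line through (0.5500, -0.0780) and (0.6500, p(t1)) crosses zero at t2 = 0.5962.
So (0.5500, -0.0780), (0.6500, p(t1)), (0.5962, 0) are collinear:
p(t1) = -0.0780 · (0.6500 − 0.5962) / (0.5500 − 0.5962) = -0.0780 · (0.053800)/(-0.046200) = 0.090831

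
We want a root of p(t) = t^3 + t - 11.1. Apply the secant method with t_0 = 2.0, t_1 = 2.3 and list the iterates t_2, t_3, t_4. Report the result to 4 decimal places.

p(2.0) = -1.100000, p(2.3) = 3.367000
t_2 = 2.300000 − 3.367000·(2.300000 − 2.000000) / (3.367000 − (-1.100000)) = 2.300000 − (1.010100)/(4.467000) = 2.073875
p(2.073875) = -0.106476
t_3 = 2.073875 − (-0.106476)·(2.073875 − 2.300000) / (-0.106476 − 3.367000) = 2.073875 − (0.024077)/(-3.473476) = 2.080807
p(2.080807) = -0.009807
t_4 = 2.080807 − (-0.009807)·(2.080807 − 2.073875) / (-0.009807 − (-0.106476)) = 2.080807 − (-0.000068)/(0.096669) = 2.081510

2.0739, 2.0808, 2.0815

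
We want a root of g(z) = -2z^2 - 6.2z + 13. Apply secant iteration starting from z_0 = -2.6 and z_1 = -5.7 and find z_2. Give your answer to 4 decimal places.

g(-2.6) = 15.600000, g(-5.7) = -16.640000
z_2 = -5.700000 − (-16.640000)·(-5.700000 − (-2.600000)) / (-16.640000 − 15.600000) = -5.700000 − (51.584000)/(-32.240000) = -4.100000

-4.1000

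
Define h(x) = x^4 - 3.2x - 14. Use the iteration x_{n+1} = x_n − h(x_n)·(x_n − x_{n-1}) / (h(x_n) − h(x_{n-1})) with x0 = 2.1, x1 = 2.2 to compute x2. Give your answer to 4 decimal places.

2.1348

h(2.1) = -1.271900, h(2.2) = 2.385600
x2 = 2.200000 − 2.385600·(2.200000 − 2.100000) / (2.385600 − (-1.271900)) = 2.200000 − (0.238560)/(3.657500) = 2.134775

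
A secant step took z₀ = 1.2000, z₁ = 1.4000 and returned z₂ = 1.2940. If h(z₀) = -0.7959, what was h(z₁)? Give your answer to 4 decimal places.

0.8975

The secant line through (1.2000, -0.7959) and (1.4000, h(z₁)) crosses zero at z₂ = 1.2940.
So (1.2000, -0.7959), (1.4000, h(z₁)), (1.2940, 0) are collinear:
h(z₁) = -0.7959 · (1.4000 − 1.2940) / (1.2000 − 1.2940) = -0.7959 · (0.106000)/(-0.094000) = 0.897504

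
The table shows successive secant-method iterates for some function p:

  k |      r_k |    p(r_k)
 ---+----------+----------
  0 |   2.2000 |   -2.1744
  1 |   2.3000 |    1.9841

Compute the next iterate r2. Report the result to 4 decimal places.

r2 = 2.3000 − 1.9841·(2.3000 − 2.2000) / (1.9841 − (-2.1744))
   = 2.3000 − (0.198410)/(4.158500) = 2.252288

2.2523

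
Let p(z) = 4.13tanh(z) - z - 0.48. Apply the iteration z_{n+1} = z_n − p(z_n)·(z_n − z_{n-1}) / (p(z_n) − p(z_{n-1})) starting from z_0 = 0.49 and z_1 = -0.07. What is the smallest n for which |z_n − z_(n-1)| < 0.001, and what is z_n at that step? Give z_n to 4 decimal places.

n = 4, z_n = 0.1550

p(0.49) = 0.905914, p(-0.07) = -0.698629
z_2 = -0.070000 − (-0.698629)·(-0.560000)/(-1.604543) = 0.173828;  |Δ| = 0.243828
p(0.173828) = 0.056937
z_3 = 0.173828 − 0.056937·(0.243828)/(0.755565) = 0.155454;  |Δ| = 0.018374
p(0.155454) = 0.001448
z_4 = 0.155454 − 0.001448·(-0.018374)/(-0.055488) = 0.154974;  |Δ| = 0.000480
|z_4 − z_3| = 0.000480 < 0.001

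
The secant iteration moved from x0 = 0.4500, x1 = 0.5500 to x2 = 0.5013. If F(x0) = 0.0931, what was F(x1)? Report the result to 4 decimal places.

-0.0884

The secant line through (0.4500, 0.0931) and (0.5500, F(x1)) crosses zero at x2 = 0.5013.
So (0.4500, 0.0931), (0.5500, F(x1)), (0.5013, 0) are collinear:
F(x1) = 0.0931 · (0.5500 − 0.5013) / (0.4500 − 0.5013) = 0.0931 · (0.048700)/(-0.051300) = -0.088381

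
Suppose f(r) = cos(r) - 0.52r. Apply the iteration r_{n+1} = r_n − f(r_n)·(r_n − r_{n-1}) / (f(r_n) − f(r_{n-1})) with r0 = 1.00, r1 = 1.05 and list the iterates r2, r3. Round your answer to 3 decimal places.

f(1.00) = 0.02030, f(1.05) = -0.04843
r2 = 1.05000 − (-0.04843)·(1.05000 − 1.00000) / (-0.04843 − 0.02030) = 1.05000 − (-0.00242)/(-0.06873) = 1.01477
f(1.01477) = 0.00014
r3 = 1.01477 − 0.00014·(1.01477 − 1.05000) / (0.00014 − (-0.04843)) = 1.01477 − (0.00000)/(0.04856) = 1.01487

1.015, 1.015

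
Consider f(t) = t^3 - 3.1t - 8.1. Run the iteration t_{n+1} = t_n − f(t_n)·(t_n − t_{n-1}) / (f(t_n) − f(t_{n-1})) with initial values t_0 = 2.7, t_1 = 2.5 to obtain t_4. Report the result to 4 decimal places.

2.5143

f(2.7) = 3.213000, f(2.5) = -0.225000
t_2 = 2.500000 − (-0.225000)·(2.500000 − 2.700000) / (-0.225000 − 3.213000) = 2.500000 − (0.045000)/(-3.438000) = 2.513089
f(2.513089) = -0.018870
t_3 = 2.513089 − (-0.018870)·(2.513089 − 2.500000) / (-0.018870 − (-0.225000)) = 2.513089 − (-0.000247)/(0.206130) = 2.514287
f(2.514287) = 0.000129
t_4 = 2.514287 − 0.000129·(2.514287 − 2.513089) / (0.000129 − (-0.018870)) = 2.514287 − (0.000000)/(0.018999) = 2.514279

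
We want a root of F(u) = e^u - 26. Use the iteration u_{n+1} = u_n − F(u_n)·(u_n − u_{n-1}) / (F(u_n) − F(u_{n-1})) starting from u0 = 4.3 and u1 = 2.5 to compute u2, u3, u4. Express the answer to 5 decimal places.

F(4.3) = 47.6997937, F(2.5) = -13.8175060
u2 = 2.5000000 − (-13.8175060)·(2.5000000 − 4.3000000) / (-13.8175060 − 47.6997937) = 2.5000000 − (24.8715109)/(-61.5172997) = 2.9043011
F(2.9043011) = -7.7475178
u3 = 2.9043011 − (-7.7475178)·(2.9043011 − 2.5000000) / (-7.7475178 − (-13.8175060)) = 2.9043011 − (-3.1323298)/(6.0699883) = 3.4203366
F(3.4203366) = 4.5797079
u4 = 3.4203366 − 4.5797079·(3.4203366 − 2.9043011) / (4.5797079 − (-7.7475178)) = 3.4203366 − (2.3632922)/(12.3272257) = 3.2286234

2.90430, 3.42034, 3.22862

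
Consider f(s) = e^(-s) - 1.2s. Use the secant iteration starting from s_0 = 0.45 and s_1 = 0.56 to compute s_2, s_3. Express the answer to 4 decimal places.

0.5041, 0.5036

f(0.45) = 0.097628, f(0.56) = -0.100791
s_2 = 0.560000 − (-0.100791)·(0.560000 − 0.450000) / (-0.100791 − 0.097628) = 0.560000 − (-0.011087)/(-0.198419) = 0.504123
f(0.504123) = -0.000913
s_3 = 0.504123 − (-0.000913)·(0.504123 − 0.560000) / (-0.000913 − (-0.100791)) = 0.504123 − (0.000051)/(0.099878) = 0.503612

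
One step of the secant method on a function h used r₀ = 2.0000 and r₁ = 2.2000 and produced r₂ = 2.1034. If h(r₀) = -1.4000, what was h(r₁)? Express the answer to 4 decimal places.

The secant line through (2.0000, -1.4000) and (2.2000, h(r₁)) crosses zero at r₂ = 2.1034.
So (2.0000, -1.4000), (2.2000, h(r₁)), (2.1034, 0) are collinear:
h(r₁) = -1.4000 · (2.2000 − 2.1034) / (2.0000 − 2.1034) = -1.4000 · (0.096600)/(-0.103400) = 1.307930

1.3079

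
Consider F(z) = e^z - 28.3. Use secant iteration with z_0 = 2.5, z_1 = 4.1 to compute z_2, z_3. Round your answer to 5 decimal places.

F(2.5) = -16.1175060, F(4.1) = 32.0402876
z_2 = 4.1000000 − 32.0402876·(4.1000000 − 2.5000000) / (32.0402876 − (-16.1175060)) = 4.1000000 − (51.2644602)/(48.1577936) = 3.0354898
F(3.0354898) = -7.4888303
z_3 = 3.0354898 − (-7.4888303)·(3.0354898 − 4.1000000) / (-7.4888303 − 32.0402876) = 3.0354898 − (7.9719358)/(-39.5291179) = 3.2371623

3.03549, 3.23716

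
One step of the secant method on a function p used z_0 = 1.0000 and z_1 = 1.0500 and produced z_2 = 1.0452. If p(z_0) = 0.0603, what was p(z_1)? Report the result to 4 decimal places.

The secant line through (1.0000, 0.0603) and (1.0500, p(z_1)) crosses zero at z_2 = 1.0452.
So (1.0000, 0.0603), (1.0500, p(z_1)), (1.0452, 0) are collinear:
p(z_1) = 0.0603 · (1.0500 − 1.0452) / (1.0000 − 1.0452) = 0.0603 · (0.004800)/(-0.045200) = -0.006404

-0.0064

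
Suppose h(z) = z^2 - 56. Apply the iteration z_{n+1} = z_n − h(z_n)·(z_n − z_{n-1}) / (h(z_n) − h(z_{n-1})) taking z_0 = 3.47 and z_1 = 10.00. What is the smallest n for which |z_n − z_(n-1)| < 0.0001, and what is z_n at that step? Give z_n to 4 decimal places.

n = 6, z_n = 7.4833

h(3.47) = -43.959100, h(10.00) = 44.000000
z_2 = 10.000000 − 44.000000·(6.530000)/(87.959100) = 6.733482;  |Δ| = 3.266518
h(6.733482) = -10.660223
z_3 = 6.733482 − (-10.660223)·(-3.266518)/(-54.660223) = 7.370541;  |Δ| = 0.637059
h(7.370541) = -1.675122
z_4 = 7.370541 − (-1.675122)·(0.637059)/(8.985101) = 7.489310;  |Δ| = 0.118769
h(7.489310) = 0.089769
z_5 = 7.489310 − 0.089769·(0.118769)/(1.764891) = 7.483269;  |Δ| = 0.006041
h(7.483269) = -0.000681
z_6 = 7.483269 − (-0.000681)·(-0.006041)/(-0.090450) = 7.483315;  |Δ| = 0.000045
|z_6 − z_5| = 0.000045 < 0.0001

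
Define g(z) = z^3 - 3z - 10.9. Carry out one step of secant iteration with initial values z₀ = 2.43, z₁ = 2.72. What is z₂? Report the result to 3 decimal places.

2.657

g(2.43) = -3.84109, g(2.72) = 1.06365
z₂ = 2.72000 − 1.06365·(2.72000 − 2.43000) / (1.06365 − (-3.84109)) = 2.72000 − (0.30846)/(4.90474) = 2.65711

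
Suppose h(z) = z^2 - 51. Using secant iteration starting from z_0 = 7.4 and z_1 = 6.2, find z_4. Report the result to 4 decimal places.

7.1414

h(7.4) = 3.760000, h(6.2) = -12.560000
z_2 = 6.200000 − (-12.560000)·(6.200000 − 7.400000) / (-12.560000 − 3.760000) = 6.200000 − (15.072000)/(-16.320000) = 7.123529
h(7.123529) = -0.255329
z_3 = 7.123529 − (-0.255329)·(7.123529 − 6.200000) / (-0.255329 − (-12.560000)) = 7.123529 − (-0.235804)/(12.304671) = 7.142693
h(7.142693) = 0.018066
z_4 = 7.142693 − 0.018066·(7.142693 − 7.123529) / (0.018066 − (-0.255329)) = 7.142693 − (0.000346)/(0.273394) = 7.141427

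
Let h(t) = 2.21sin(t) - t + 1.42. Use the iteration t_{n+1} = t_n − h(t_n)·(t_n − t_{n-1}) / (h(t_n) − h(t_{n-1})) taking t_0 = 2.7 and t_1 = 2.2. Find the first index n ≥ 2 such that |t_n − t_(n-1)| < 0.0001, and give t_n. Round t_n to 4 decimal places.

n = 5, t_n = 2.5859

h(2.7) = -0.335490, h(2.2) = 1.006777
t_2 = 2.200000 − 1.006777·(-0.500000)/(1.342268) = 2.575028;  |Δ| = 0.375028
h(2.575028) = 0.031159
t_3 = 2.575028 − 0.031159·(0.375028)/(-0.975618) = 2.587006;  |Δ| = 0.011977
h(2.587006) = -0.003237
t_4 = 2.587006 − (-0.003237)·(0.011977)/(-0.034396) = 2.585879;  |Δ| = 0.001127
h(2.585879) = 0.000007
t_5 = 2.585879 − 0.000007·(-0.001127)/(0.003245) = 2.585881;  |Δ| = 0.000002
|t_5 − t_4| = 0.000002 < 0.0001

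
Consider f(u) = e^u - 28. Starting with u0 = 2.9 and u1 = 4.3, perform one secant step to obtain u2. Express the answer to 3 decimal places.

f(2.9) = -9.82585, f(4.3) = 45.69979
u2 = 4.30000 − 45.69979·(4.30000 − 2.90000) / (45.69979 − (-9.82585)) = 4.30000 − (63.97971)/(55.52565) = 3.14774

3.148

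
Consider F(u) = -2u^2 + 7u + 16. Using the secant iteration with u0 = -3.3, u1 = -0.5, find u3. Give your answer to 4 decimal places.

F(-3.3) = -28.880000, F(-0.5) = 12.000000
u2 = -0.500000 − 12.000000·(-0.500000 − (-3.300000)) / (12.000000 − (-28.880000)) = -0.500000 − (33.600000)/(40.880000) = -1.321918
F(-1.321918) = 3.251642
u3 = -1.321918 − 3.251642·(-1.321918 − (-0.500000)) / (3.251642 − 12.000000) = -1.321918 − (-2.672582)/(-8.748358) = -1.627413

-1.6274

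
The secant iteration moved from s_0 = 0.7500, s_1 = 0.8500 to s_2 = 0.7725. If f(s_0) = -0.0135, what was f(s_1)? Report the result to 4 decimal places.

0.0465

The secant line through (0.7500, -0.0135) and (0.8500, f(s_1)) crosses zero at s_2 = 0.7725.
So (0.7500, -0.0135), (0.8500, f(s_1)), (0.7725, 0) are collinear:
f(s_1) = -0.0135 · (0.8500 − 0.7725) / (0.7500 − 0.7725) = -0.0135 · (0.077500)/(-0.022500) = 0.046500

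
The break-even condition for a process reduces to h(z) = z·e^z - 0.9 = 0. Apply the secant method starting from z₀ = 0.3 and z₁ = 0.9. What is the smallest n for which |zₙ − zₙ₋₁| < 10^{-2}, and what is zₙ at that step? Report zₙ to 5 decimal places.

n = 5, zₙ = 0.52982

h(0.3) = -0.4950424, h(0.9) = 1.3136428
z₂ = 0.9000000 − 1.3136428·(0.6000000)/(1.8086852) = 0.4642217;  |Δ| = 0.4357783
h(0.4642217) = -0.1615274
z₃ = 0.4642217 − (-0.1615274)·(-0.4357783)/(-1.4751702) = 0.5119383;  |Δ| = 0.0477166
h(0.5119383) = -0.0458195
z₄ = 0.5119383 − (-0.0458195)·(0.0477166)/(0.1157079) = 0.5308338;  |Δ| = 0.0188954
h(0.5308338) = 0.0026029
z₅ = 0.5308338 − 0.0026029·(0.0188954)/(0.0484224) = 0.5298181;  |Δ| = 0.0010157
|z₅ − z₄| = 0.0010157 < 10^{-2}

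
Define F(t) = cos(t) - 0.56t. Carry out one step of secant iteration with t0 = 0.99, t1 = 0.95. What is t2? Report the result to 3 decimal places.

0.986

F(0.99) = -0.00571, F(0.95) = 0.04968
t2 = 0.95000 − 0.04968·(0.95000 − 0.99000) / (0.04968 − (-0.00571)) = 0.95000 − (-0.00199)/(0.05539) = 0.98588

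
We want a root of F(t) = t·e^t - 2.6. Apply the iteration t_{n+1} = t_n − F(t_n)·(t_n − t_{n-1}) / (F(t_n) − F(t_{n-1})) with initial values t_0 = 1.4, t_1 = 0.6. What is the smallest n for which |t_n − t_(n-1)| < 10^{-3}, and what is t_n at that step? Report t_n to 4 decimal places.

F(1.4) = 3.077280, F(0.6) = -1.506729
t_2 = 0.600000 − (-1.506729)·(-0.800000)/(-4.584009) = 0.862954;  |Δ| = 0.262954
F(0.862954) = -0.554668
t_3 = 0.862954 − (-0.554668)·(0.262954)/(0.952060) = 1.016150;  |Δ| = 0.153196
F(1.016150) = 0.207155
t_4 = 1.016150 − 0.207155·(0.153196)/(0.761824) = 0.974493;  |Δ| = 0.041657
F(0.974493) = -0.017765
t_5 = 0.974493 − (-0.017765)·(-0.041657)/(-0.224920) = 0.977783;  |Δ| = 0.003290
F(0.977783) = -0.000508
t_6 = 0.977783 − (-0.000508)·(0.003290)/(0.017257) = 0.977880;  |Δ| = 0.000097
|t_6 − t_5| = 0.000097 < 10^{-3}

n = 6, t_n = 0.9779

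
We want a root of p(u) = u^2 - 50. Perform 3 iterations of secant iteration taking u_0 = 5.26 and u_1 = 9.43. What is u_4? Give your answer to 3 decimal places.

7.072

p(5.26) = -22.33240, p(9.43) = 38.92490
u_2 = 9.43000 − 38.92490·(9.43000 − 5.26000) / (38.92490 − (-22.33240)) = 9.43000 − (162.31683)/(61.25730) = 6.78025
p(6.78025) = -4.02828
u_3 = 6.78025 − (-4.02828)·(6.78025 − 9.43000) / (-4.02828 − 38.92490) = 6.78025 − (10.67395)/(-42.95318) = 7.02875
p(7.02875) = -0.59672
u_4 = 7.02875 − (-0.59672)·(7.02875 − 6.78025) / (-0.59672 − (-4.02828)) = 7.02875 − (-0.14829)/(3.43156) = 7.07196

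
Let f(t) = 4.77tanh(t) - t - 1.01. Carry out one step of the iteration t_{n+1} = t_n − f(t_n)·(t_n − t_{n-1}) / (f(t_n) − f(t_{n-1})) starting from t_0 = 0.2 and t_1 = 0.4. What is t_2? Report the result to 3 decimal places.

f(0.2) = -0.26852, f(0.4) = 0.40236
t_2 = 0.40000 − 0.40236·(0.40000 − 0.20000) / (0.40236 − (-0.26852)) = 0.40000 − (0.08047)/(0.67088) = 0.28005

0.280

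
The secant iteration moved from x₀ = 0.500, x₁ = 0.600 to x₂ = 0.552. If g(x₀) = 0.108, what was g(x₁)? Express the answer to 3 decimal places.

-0.100

The secant line through (0.500, 0.108) and (0.600, g(x₁)) crosses zero at x₂ = 0.552.
So (0.500, 0.108), (0.600, g(x₁)), (0.552, 0) are collinear:
g(x₁) = 0.108 · (0.600 − 0.552) / (0.500 − 0.552) = 0.108 · (0.04800)/(-0.05200) = -0.09969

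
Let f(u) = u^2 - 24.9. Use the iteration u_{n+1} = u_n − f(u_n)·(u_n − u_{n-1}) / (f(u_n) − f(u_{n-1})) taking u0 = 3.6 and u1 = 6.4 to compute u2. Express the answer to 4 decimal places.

4.7940

f(3.6) = -11.940000, f(6.4) = 16.060000
u2 = 6.400000 − 16.060000·(6.400000 − 3.600000) / (16.060000 − (-11.940000)) = 6.400000 − (44.968000)/(28.000000) = 4.794000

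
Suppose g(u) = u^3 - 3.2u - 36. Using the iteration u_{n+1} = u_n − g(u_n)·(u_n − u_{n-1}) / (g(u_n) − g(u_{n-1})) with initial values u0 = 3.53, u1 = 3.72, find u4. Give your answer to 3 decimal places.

3.624

g(3.53) = -3.30902, g(3.72) = 3.57485
u2 = 3.72000 − 3.57485·(3.72000 − 3.53000) / (3.57485 − (-3.30902)) = 3.72000 − (0.67922)/(6.88387) = 3.62133
g(3.62133) = -0.09797
u3 = 3.62133 − (-0.09797)·(3.62133 − 3.72000) / (-0.09797 − 3.57485) = 3.62133 − (0.00967)/(-3.67282) = 3.62396
g(3.62396) = -0.00277
u4 = 3.62396 − (-0.00277)·(3.62396 − 3.62133) / (-0.00277 − (-0.09797)) = 3.62396 − (-0.00001)/(0.09520) = 3.62404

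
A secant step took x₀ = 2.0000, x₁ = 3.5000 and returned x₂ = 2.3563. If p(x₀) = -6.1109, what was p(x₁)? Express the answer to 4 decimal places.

The secant line through (2.0000, -6.1109) and (3.5000, p(x₁)) crosses zero at x₂ = 2.3563.
So (2.0000, -6.1109), (3.5000, p(x₁)), (2.3563, 0) are collinear:
p(x₁) = -6.1109 · (3.5000 − 2.3563) / (2.0000 − 2.3563) = -6.1109 · (1.143700)/(-0.356300) = 19.615595

19.6156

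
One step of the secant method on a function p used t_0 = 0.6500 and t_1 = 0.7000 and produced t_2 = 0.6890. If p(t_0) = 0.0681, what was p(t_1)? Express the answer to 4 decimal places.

-0.0192

The secant line through (0.6500, 0.0681) and (0.7000, p(t_1)) crosses zero at t_2 = 0.6890.
So (0.6500, 0.0681), (0.7000, p(t_1)), (0.6890, 0) are collinear:
p(t_1) = 0.0681 · (0.7000 − 0.6890) / (0.6500 − 0.6890) = 0.0681 · (0.011000)/(-0.039000) = -0.019208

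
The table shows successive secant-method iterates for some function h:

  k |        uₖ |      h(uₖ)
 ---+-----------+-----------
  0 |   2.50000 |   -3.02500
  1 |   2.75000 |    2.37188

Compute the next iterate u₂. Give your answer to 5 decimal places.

u₂ = 2.75000 − 2.37188·(2.75000 − 2.50000) / (2.37188 − (-3.02500))
   = 2.75000 − (0.5929700)/(5.3968800) = 2.6401273

2.64013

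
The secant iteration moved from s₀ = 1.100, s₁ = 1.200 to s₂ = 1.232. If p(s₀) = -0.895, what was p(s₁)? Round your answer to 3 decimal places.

-0.217

The secant line through (1.100, -0.895) and (1.200, p(s₁)) crosses zero at s₂ = 1.232.
So (1.100, -0.895), (1.200, p(s₁)), (1.232, 0) are collinear:
p(s₁) = -0.895 · (1.200 − 1.232) / (1.100 − 1.232) = -0.895 · (-0.03200)/(-0.13200) = -0.21697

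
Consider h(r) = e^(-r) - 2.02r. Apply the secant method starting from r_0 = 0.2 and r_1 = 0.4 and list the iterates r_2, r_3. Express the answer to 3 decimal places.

0.350, 0.349

h(0.2) = 0.41473, h(0.4) = -0.13768
r_2 = 0.40000 − (-0.13768)·(0.40000 − 0.20000) / (-0.13768 − 0.41473) = 0.40000 − (-0.02754)/(-0.55241) = 0.35015
h(0.35015) = -0.00273
r_3 = 0.35015 − (-0.00273)·(0.35015 − 0.40000) / (-0.00273 − (-0.13768)) = 0.35015 − (0.00014)/(0.13495) = 0.34915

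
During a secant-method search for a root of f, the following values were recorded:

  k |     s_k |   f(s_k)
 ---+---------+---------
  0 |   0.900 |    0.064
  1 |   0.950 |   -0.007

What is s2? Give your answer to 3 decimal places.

s2 = 0.950 − (-0.007)·(0.950 − 0.900) / (-0.007 − 0.064)
   = 0.950 − (-0.00035)/(-0.07100) = 0.94507

0.945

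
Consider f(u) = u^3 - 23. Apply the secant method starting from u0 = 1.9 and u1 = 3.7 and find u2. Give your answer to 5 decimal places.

f(1.9) = -16.1410000, f(3.7) = 27.6530000
u2 = 3.7000000 − 27.6530000·(3.7000000 − 1.9000000) / (27.6530000 − (-16.1410000)) = 3.7000000 − (49.7754000)/(43.7940000) = 2.5634196

2.56342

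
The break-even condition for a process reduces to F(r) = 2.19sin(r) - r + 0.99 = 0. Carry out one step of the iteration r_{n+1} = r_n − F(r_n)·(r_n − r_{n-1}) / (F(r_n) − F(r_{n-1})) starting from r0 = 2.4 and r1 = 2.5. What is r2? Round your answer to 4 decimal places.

2.4258

F(2.4) = 0.069264, F(2.5) = -0.199346
r2 = 2.500000 − (-0.199346)·(2.500000 − 2.400000) / (-0.199346 − 0.069264) = 2.500000 − (-0.019935)/(-0.268610) = 2.425786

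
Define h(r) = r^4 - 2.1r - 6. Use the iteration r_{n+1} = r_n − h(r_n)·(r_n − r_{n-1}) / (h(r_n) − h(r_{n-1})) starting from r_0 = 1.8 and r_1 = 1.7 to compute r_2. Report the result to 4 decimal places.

h(1.8) = 0.717600, h(1.7) = -1.217900
r_2 = 1.700000 − (-1.217900)·(1.700000 − 1.800000) / (-1.217900 − 0.717600) = 1.700000 − (0.121790)/(-1.935500) = 1.762924

1.7629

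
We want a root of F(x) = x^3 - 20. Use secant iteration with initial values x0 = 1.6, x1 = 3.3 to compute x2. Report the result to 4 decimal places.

F(1.6) = -15.904000, F(3.3) = 15.937000
x2 = 3.300000 − 15.937000·(3.300000 − 1.600000) / (15.937000 − (-15.904000)) = 3.300000 − (27.092900)/(31.841000) = 2.449119

2.4491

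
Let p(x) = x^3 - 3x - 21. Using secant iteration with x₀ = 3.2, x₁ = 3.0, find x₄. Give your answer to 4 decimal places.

p(3.2) = 2.168000, p(3.0) = -3.000000
x₂ = 3.000000 − (-3.000000)·(3.000000 − 3.200000) / (-3.000000 − 2.168000) = 3.000000 − (0.600000)/(-5.168000) = 3.116099
p(3.116099) = -0.090746
x₃ = 3.116099 − (-0.090746)·(3.116099 − 3.000000) / (-0.090746 − (-3.000000)) = 3.116099 − (-0.010536)/(2.909254) = 3.119720
p(3.119720) = 0.004004
x₄ = 3.119720 − 0.004004·(3.119720 − 3.116099) / (0.004004 − (-0.090746)) = 3.119720 − (0.000015)/(0.094751) = 3.119567

3.1196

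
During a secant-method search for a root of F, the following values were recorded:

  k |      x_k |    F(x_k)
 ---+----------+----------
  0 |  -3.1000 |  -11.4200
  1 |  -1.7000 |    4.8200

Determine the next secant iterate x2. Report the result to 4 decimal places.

x2 = -1.7000 − 4.8200·(-1.7000 − (-3.1000)) / (4.8200 − (-11.4200))
   = -1.7000 − (6.748000)/(16.240000) = -2.115517

-2.1155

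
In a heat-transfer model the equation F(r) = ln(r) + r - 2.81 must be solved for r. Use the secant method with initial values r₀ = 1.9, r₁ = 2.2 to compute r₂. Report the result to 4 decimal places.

2.0801

F(1.9) = -0.268146, F(2.2) = 0.178457
r₂ = 2.200000 − 0.178457·(2.200000 − 1.900000) / (0.178457 − (-0.268146)) = 2.200000 − (0.053537)/(0.446603) = 2.080124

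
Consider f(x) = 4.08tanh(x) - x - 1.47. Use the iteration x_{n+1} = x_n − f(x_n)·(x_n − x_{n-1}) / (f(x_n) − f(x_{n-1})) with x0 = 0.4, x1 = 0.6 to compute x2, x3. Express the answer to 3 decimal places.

f(0.4) = -0.31981, f(0.6) = 0.12116
x2 = 0.60000 − 0.12116·(0.60000 − 0.40000) / (0.12116 − (-0.31981)) = 0.60000 − (0.02423)/(0.44097) = 0.54505
f(0.54505) = 0.01189
x3 = 0.54505 − 0.01189·(0.54505 − 0.60000) / (0.01189 − 0.12116) = 0.54505 − (-0.00065)/(-0.10927) = 0.53907

0.545, 0.539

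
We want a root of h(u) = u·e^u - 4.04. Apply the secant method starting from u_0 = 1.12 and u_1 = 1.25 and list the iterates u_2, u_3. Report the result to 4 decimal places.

1.2049, 1.2075

h(1.12) = -0.607363, h(1.25) = 0.322929
u_2 = 1.250000 − 0.322929·(1.250000 − 1.120000) / (0.322929 − (-0.607363)) = 1.250000 − (0.041981)/(0.930292) = 1.204874
h(1.204874) = -0.020135
u_3 = 1.204874 − (-0.020135)·(1.204874 − 1.250000) / (-0.020135 − 0.322929) = 1.204874 − (0.000909)/(-0.343064) = 1.207522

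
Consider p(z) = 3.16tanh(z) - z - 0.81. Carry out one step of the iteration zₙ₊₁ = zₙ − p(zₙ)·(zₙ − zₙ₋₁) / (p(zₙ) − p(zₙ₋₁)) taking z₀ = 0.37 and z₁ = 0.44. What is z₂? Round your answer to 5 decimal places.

p(0.37) = -0.0613862, p(0.44) = 0.0571164
z₂ = 0.4400000 − 0.0571164·(0.4400000 − 0.3700000) / (0.0571164 − (-0.0613862)) = 0.4400000 − (0.0039982)/(0.1185026) = 0.4062611

0.40626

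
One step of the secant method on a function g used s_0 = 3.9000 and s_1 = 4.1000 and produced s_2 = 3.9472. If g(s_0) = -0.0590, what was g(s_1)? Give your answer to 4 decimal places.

The secant line through (3.9000, -0.0590) and (4.1000, g(s_1)) crosses zero at s_2 = 3.9472.
So (3.9000, -0.0590), (4.1000, g(s_1)), (3.9472, 0) are collinear:
g(s_1) = -0.0590 · (4.1000 − 3.9472) / (3.9000 − 3.9472) = -0.0590 · (0.152800)/(-0.047200) = 0.191000

0.1910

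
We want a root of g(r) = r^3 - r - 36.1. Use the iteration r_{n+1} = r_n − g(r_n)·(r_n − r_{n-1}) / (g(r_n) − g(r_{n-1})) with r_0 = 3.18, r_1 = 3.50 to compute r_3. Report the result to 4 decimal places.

3.4056

g(3.18) = -7.122568, g(3.50) = 3.275000
r_2 = 3.500000 − 3.275000·(3.500000 − 3.180000) / (3.275000 − (-7.122568)) = 3.500000 − (1.048000)/(10.397568) = 3.399207
g(3.399207) = -0.222695
r_3 = 3.399207 − (-0.222695)·(3.399207 − 3.500000) / (-0.222695 − 3.275000) = 3.399207 − (0.022446)/(-3.497695) = 3.405625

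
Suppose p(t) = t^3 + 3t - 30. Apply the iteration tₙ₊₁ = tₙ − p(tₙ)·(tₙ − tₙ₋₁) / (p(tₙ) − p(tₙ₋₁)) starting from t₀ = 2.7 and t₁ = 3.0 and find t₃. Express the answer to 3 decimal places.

2.786

p(2.7) = -2.21700, p(3.0) = 6.00000
t₂ = 3.00000 − 6.00000·(3.00000 − 2.70000) / (6.00000 − (-2.21700)) = 3.00000 − (1.80000)/(8.21700) = 2.78094
p(2.78094) = -0.15038
t₃ = 2.78094 − (-0.15038)·(2.78094 − 3.00000) / (-0.15038 − 6.00000) = 2.78094 − (0.03294)/(-6.15038) = 2.78630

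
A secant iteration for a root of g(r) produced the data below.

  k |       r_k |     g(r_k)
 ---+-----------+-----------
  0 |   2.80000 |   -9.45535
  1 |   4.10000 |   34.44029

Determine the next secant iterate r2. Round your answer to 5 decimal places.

r2 = 4.10000 − 34.44029·(4.10000 − 2.80000) / (34.44029 − (-9.45535))
   = 4.10000 − (44.7723770)/(43.8956400) = 3.0800268

3.08003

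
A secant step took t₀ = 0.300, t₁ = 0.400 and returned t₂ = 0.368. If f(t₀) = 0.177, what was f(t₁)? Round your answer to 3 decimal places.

The secant line through (0.300, 0.177) and (0.400, f(t₁)) crosses zero at t₂ = 0.368.
So (0.300, 0.177), (0.400, f(t₁)), (0.368, 0) are collinear:
f(t₁) = 0.177 · (0.400 − 0.368) / (0.300 − 0.368) = 0.177 · (0.03200)/(-0.06800) = -0.08329

-0.083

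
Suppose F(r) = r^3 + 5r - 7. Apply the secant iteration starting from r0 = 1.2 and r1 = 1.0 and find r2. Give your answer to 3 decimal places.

1.116

F(1.2) = 0.72800, F(1.0) = -1.00000
r2 = 1.00000 − (-1.00000)·(1.00000 − 1.20000) / (-1.00000 − 0.72800) = 1.00000 − (0.20000)/(-1.72800) = 1.11574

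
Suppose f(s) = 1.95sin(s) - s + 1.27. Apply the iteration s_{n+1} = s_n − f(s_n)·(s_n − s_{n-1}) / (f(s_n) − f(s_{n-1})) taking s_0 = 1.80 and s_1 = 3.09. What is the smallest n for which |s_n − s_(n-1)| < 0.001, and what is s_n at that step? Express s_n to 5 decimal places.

f(1.80) = 1.3690029, f(3.09) = -1.7194390
s_2 = 3.0900000 − (-1.7194390)·(1.2900000)/(-3.0884418) = 2.3718138;  |Δ| = 0.7181862
f(2.3718138) = 0.2553403
s_3 = 2.3718138 − 0.2553403·(-0.7181862)/(1.9747792) = 2.4646758;  |Δ| = 0.0928619
f(2.4646758) = 0.0267900
s_4 = 2.4646758 − 0.0267900·(0.0928619)/(-0.2285503) = 2.4755608;  |Δ| = 0.0108850
f(2.4755608) = -0.0007127
s_5 = 2.4755608 − (-0.0007127)·(0.0108850)/(-0.0275027) = 2.4752787;  |Δ| = 0.0002821
|s_5 − s_4| = 0.0002821 < 0.001

n = 5, s_n = 2.47528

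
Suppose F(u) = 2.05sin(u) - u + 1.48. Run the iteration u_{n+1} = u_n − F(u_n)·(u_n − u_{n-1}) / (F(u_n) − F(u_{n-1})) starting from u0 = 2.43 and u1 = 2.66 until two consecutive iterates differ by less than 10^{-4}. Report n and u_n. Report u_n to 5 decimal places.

F(2.43) = 0.3887335, F(2.66) = -0.2304579
u2 = 2.6600000 − (-0.2304579)·(0.2300000)/(-0.6191914) = 2.5743959;  |Δ| = 0.0856041
F(2.5743959) = 0.0070073
u3 = 2.5743959 − 0.0070073·(-0.0856041)/(0.2374652) = 2.5769220;  |Δ| = 0.0025261
F(2.5769220) = 0.0001102
u4 = 2.5769220 − 0.0001102·(0.0025261)/(-0.0068971) = 2.5769623;  |Δ| = 0.0000403
|u4 − u3| = 0.0000403 < 10^{-4}

n = 4, u_n = 2.57696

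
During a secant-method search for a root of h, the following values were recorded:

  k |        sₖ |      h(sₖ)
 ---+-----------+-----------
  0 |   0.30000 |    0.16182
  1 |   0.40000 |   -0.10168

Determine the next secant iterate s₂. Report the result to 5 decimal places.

0.36141

s₂ = 0.40000 − (-0.10168)·(0.40000 − 0.30000) / (-0.10168 − 0.16182)
   = 0.40000 − (-0.0101680)/(-0.2635000) = 0.3614118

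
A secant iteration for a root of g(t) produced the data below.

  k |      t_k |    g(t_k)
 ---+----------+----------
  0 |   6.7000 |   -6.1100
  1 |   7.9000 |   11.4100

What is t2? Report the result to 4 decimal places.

t2 = 7.9000 − 11.4100·(7.9000 − 6.7000) / (11.4100 − (-6.1100))
   = 7.9000 − (13.692000)/(17.520000) = 7.118493

7.1185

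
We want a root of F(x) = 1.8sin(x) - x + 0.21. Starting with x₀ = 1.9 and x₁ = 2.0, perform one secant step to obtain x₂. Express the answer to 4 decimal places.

F(1.9) = 0.013340, F(2.0) = -0.153265
x₂ = 2.000000 − (-0.153265)·(2.000000 − 1.900000) / (-0.153265 − 0.013340) = 2.000000 − (-0.015326)/(-0.166605) = 1.908007

1.9080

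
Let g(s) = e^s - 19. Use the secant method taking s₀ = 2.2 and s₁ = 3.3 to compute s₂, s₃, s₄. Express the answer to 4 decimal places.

2.8066, 2.9209, 2.9461

g(2.2) = -9.974987, g(3.3) = 8.112639
s₂ = 3.300000 − 8.112639·(3.300000 − 2.200000) / (8.112639 − (-9.974987)) = 3.300000 − (8.923903)/(18.087625) = 2.806629
g(2.806629) = -2.445973
s₃ = 2.806629 − (-2.445973)·(2.806629 − 3.300000) / (-2.445973 − 8.112639) = 2.806629 − (1.206771)/(-10.558612) = 2.920922
g(2.920922) = -0.441610
s₄ = 2.920922 − (-0.441610)·(2.920922 − 2.806629) / (-0.441610 − (-2.445973)) = 2.920922 − (-0.050473)/(2.004363) = 2.946103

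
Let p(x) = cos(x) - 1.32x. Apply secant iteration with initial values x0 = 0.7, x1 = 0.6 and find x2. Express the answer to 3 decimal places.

0.617

p(0.7) = -0.15916, p(0.6) = 0.03334
x2 = 0.60000 − 0.03334·(0.60000 − 0.70000) / (0.03334 − (-0.15916)) = 0.60000 − (-0.00333)/(0.19249) = 0.61732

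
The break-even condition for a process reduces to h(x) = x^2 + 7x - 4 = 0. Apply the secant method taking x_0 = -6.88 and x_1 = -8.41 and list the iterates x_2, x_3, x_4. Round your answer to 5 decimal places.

-7.46210, -7.52429, -7.53119

h(-6.88) = -4.8256000, h(-8.41) = 7.8581000
x_2 = -8.4100000 − 7.8581000·(-8.4100000 − (-6.8800000)) / (7.8581000 − (-4.8256000)) = -8.4100000 − (-12.0228930)/(12.6837000) = -7.4620989
h(-7.4620989) = -0.5517722
x_3 = -7.4620989 − (-0.5517722)·(-7.4620989 − (-8.4100000)) / (-0.5517722 − 7.8581000) = -7.4620989 − (-0.5230255)/(-8.4098722) = -7.5242908
h(-7.5242908) = -0.0550839
x_4 = -7.5242908 − (-0.0550839)·(-7.5242908 − (-7.4620989)) / (-0.0550839 − (-0.5517722)) = -7.5242908 − (0.0034258)/(0.4966883) = -7.5311880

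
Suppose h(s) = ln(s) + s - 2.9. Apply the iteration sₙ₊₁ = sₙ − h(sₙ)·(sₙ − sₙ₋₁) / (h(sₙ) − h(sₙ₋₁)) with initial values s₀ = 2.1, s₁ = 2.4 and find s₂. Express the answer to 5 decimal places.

2.14018

h(2.1) = -0.0580627, h(2.4) = 0.3754687
s₂ = 2.4000000 − 0.3754687·(2.4000000 − 2.1000000) / (0.3754687 − (-0.0580627)) = 2.4000000 − (0.1126406)/(0.4335314) = 2.1401789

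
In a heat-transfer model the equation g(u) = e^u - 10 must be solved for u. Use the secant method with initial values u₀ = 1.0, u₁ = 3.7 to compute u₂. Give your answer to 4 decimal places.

g(1.0) = -7.281718, g(3.7) = 30.447304
u₂ = 3.700000 − 30.447304·(3.700000 − 1.000000) / (30.447304 − (-7.281718)) = 3.700000 − (82.207722)/(37.729023) = 1.521101

1.5211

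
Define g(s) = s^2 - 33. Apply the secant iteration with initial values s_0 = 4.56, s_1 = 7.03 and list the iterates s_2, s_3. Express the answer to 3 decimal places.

5.613, 5.731

g(4.56) = -12.20640, g(7.03) = 16.42090
s_2 = 7.03000 − 16.42090·(7.03000 − 4.56000) / (16.42090 − (-12.20640)) = 7.03000 − (40.55962)/(28.62730) = 5.61318
g(5.61318) = -1.49217
s_3 = 5.61318 − (-1.49217)·(5.61318 − 7.03000) / (-1.49217 − 16.42090) = 5.61318 − (2.11413)/(-17.91307) = 5.73121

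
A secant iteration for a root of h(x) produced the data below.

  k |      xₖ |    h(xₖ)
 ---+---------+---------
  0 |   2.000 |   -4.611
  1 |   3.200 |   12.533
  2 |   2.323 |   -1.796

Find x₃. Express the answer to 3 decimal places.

2.433

x₃ = 2.323 − (-1.796)·(2.323 − 3.200) / (-1.796 − 12.533)
   = 2.323 − (1.57509)/(-14.32900) = 2.43292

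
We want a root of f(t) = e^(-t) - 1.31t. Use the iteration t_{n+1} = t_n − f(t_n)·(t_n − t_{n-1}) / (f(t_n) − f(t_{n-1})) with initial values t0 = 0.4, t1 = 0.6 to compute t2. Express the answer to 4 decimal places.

f(0.4) = 0.146320, f(0.6) = -0.237188
t2 = 0.600000 − (-0.237188)·(0.600000 − 0.400000) / (-0.237188 − 0.146320) = 0.600000 − (-0.047438)/(-0.383508) = 0.476306

0.4763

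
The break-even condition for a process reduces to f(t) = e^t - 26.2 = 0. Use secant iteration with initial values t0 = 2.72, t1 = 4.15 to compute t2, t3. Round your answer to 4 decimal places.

3.0466, 3.1808

f(2.72) = -11.019678, f(4.15) = 37.234000
t2 = 4.150000 − 37.234000·(4.150000 − 2.720000) / (37.234000 − (-11.019678)) = 4.150000 − (53.244620)/(48.253678) = 3.046569
f(3.046569) = -5.156985
t3 = 3.046569 − (-5.156985)·(3.046569 − 4.150000) / (-5.156985 − 37.234000) = 3.046569 − (5.690379)/(-42.390986) = 3.180804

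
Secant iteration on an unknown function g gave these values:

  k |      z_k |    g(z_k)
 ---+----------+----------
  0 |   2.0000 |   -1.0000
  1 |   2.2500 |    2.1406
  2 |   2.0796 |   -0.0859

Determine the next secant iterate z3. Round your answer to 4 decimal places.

z3 = 2.0796 − (-0.0859)·(2.0796 − 2.2500) / (-0.0859 − 2.1406)
   = 2.0796 − (0.014637)/(-2.226500) = 2.086174

2.0862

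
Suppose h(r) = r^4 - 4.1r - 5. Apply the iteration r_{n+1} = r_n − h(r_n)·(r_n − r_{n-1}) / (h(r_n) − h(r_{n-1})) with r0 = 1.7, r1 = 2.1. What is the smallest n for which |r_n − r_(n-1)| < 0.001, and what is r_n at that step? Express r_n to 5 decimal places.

n = 5, r_n = 1.88952

h(1.7) = -3.6179000, h(2.1) = 5.8381000
r2 = 2.1000000 − 5.8381000·(0.4000000)/(9.4560000) = 1.8530415;  |Δ| = 0.2469585
h(1.8530415) = -0.8067441
r3 = 1.8530415 − (-0.8067441)·(-0.2469585)/(-6.6448441) = 1.8830245;  |Δ| = 0.0299830
h(1.8830245) = -0.1478367
r4 = 1.8830245 − (-0.1478367)·(0.0299830)/(0.6589075) = 1.8897516;  |Δ| = 0.0067272
h(1.8897516) = 0.0052108
r5 = 1.8897516 − 0.0052108·(0.0067272)/(0.1530475) = 1.8895226;  |Δ| = 0.0002290
|r5 − r4| = 0.0002290 < 0.001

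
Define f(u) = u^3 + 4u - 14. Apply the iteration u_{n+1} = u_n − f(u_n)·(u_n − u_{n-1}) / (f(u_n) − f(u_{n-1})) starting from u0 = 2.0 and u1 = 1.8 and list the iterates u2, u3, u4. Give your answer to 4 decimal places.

1.8652, 1.8688, 1.8687

f(2.0) = 2.000000, f(1.8) = -0.968000
u2 = 1.800000 − (-0.968000)·(1.800000 − 2.000000) / (-0.968000 − 2.000000) = 1.800000 − (0.193600)/(-2.968000) = 1.865229
f(1.865229) = -0.049803
u3 = 1.865229 − (-0.049803)·(1.865229 − 1.800000) / (-0.049803 − (-0.968000)) = 1.865229 − (-0.003249)/(0.918197) = 1.868767
f(1.868767) = 0.001346
u4 = 1.868767 − 0.001346·(1.868767 − 1.865229) / (0.001346 − (-0.049803)) = 1.868767 − (0.000005)/(0.051149) = 1.868674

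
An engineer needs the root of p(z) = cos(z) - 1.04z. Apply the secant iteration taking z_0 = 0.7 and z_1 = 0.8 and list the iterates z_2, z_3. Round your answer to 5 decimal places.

0.72140, 0.72176

p(0.7) = 0.0368422, p(0.8) = -0.1352933
z_2 = 0.8000000 − (-0.1352933)·(0.8000000 − 0.7000000) / (-0.1352933 − 0.0368422) = 0.8000000 − (-0.0135293)/(-0.1721355) = 0.7214030
p(0.7214030) = 0.0006207
z_3 = 0.7214030 − 0.0006207·(0.7214030 − 0.8000000) / (0.0006207 − (-0.1352933)) = 0.7214030 − (-0.0000488)/(0.1359140) = 0.7217620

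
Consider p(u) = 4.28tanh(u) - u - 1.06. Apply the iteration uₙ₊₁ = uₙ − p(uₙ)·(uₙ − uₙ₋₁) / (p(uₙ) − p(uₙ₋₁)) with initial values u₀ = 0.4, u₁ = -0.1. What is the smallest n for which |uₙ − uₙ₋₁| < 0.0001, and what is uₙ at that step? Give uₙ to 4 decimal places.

p(0.4) = 0.166182, p(-0.1) = -1.386579
u₂ = -0.100000 − (-1.386579)·(-0.500000)/(-1.552761) = 0.346488;  |Δ| = 0.446488
p(0.346488) = 0.019854
u₃ = 0.346488 − 0.019854·(0.446488)/(1.406433) = 0.340185;  |Δ| = 0.006303
p(0.340185) = 0.002126
u₄ = 0.340185 − 0.002126·(-0.006303)/(-0.017728) = 0.339429;  |Δ| = 0.000756
p(0.339429) = -0.000007
u₅ = 0.339429 − (-0.000007)·(-0.000756)/(-0.002133) = 0.339432;  |Δ| = 0.000002
|u₅ − u₄| = 0.000002 < 0.0001

n = 5, uₙ = 0.3394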